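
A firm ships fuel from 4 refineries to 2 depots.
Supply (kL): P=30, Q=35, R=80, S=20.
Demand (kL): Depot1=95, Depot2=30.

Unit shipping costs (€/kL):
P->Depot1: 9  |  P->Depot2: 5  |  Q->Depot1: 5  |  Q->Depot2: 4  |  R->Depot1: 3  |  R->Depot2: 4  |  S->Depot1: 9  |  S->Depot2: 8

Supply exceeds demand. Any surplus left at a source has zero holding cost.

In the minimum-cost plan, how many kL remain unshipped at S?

20

Minimum-cost shipments:
  P->Depot2: 10 × €5 = €50
  Q->Depot1: 15 × €5 = €75
  Q->Depot2: 20 × €4 = €80
  R->Depot1: 80 × €3 = €240
Total cost = €445.
S ships 0 of its 20, leaving 20.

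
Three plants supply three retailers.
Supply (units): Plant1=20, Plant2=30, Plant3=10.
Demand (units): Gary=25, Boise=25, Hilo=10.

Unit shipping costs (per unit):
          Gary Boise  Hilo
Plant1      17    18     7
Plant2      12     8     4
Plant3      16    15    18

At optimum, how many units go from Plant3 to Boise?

0

Optimal shipments:
  Plant1 to Gary: 10 × 17 = 170
  Plant1 to Hilo: 10 × 7 = 70
  Plant2 to Gary: 5 × 12 = 60
  Plant2 to Boise: 25 × 8 = 200
  Plant3 to Gary: 10 × 16 = 160
Total cost = 660.
The route Plant3→Boise is not used.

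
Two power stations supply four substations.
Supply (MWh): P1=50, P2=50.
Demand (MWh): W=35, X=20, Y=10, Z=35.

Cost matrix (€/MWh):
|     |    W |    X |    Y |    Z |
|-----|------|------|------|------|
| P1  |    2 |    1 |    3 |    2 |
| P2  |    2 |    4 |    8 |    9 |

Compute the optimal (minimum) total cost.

One minimum-cost allocation:
  P1->X: 5 × €1 = €5
  P1->Y: 10 × €3 = €30
  P1->Z: 35 × €2 = €70
  P2->W: 35 × €2 = €70
  P2->X: 15 × €4 = €60
Total = 5 + 30 + 70 + 70 + 60 = €235.
(Supply check: P1 ships 50; P2 ships 50.)

235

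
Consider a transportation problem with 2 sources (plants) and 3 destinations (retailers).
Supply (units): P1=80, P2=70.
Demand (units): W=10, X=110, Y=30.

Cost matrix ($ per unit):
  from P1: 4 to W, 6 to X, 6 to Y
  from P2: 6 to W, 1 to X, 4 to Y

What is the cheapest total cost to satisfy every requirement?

530

A cheapest plan:
  P1–W: 10 × $4 = $40
  P1–X: 40 × $6 = $240
  P1–Y: 30 × $6 = $180
  P2–X: 70 × $1 = $70
Total = 40 + 240 + 180 + 70 = $530.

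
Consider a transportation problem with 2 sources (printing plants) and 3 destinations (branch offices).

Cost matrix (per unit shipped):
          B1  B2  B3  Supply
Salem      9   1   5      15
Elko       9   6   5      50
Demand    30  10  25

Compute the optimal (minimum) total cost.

405

An optimal shipping plan:
  Salem–B1: 5 × 9 = 45
  Salem–B2: 10 × 1 = 10
  Elko–B1: 25 × 9 = 225
  Elko–B3: 25 × 5 = 125
Total = 45 + 10 + 225 + 125 = 405.
(Supply check: Salem ships 15; Elko ships 50.)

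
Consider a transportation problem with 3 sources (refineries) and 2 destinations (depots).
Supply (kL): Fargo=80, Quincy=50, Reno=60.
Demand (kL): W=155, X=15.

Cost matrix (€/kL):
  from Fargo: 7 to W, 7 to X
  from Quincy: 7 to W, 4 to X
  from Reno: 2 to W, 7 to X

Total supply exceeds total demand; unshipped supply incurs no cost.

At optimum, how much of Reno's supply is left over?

0

Minimum-cost shipments:
  Fargo→W: 60 × €7 = €420
  Quincy→W: 35 × €7 = €245
  Quincy→X: 15 × €4 = €60
  Reno→W: 60 × €2 = €120
Total cost = €845.
Reno ships 60 of its 60, leaving 0.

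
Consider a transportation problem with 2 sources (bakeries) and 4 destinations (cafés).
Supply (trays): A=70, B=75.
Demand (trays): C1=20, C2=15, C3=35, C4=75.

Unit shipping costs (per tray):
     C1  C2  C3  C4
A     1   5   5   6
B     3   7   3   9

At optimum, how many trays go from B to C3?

Optimal shipments:
  A→C4: 70 × 6 = 420
  B→C1: 20 × 3 = 60
  B→C2: 15 × 7 = 105
  B→C3: 35 × 3 = 105
  B→C4: 5 × 9 = 45
Total cost = 735.
So B→C3 carries 35 trays.

35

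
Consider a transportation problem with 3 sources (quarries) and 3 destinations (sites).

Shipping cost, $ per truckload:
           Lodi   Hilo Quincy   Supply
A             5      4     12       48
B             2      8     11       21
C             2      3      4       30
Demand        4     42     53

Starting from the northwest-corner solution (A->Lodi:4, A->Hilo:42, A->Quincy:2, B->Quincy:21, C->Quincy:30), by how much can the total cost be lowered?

8

Current plan cost = 4·5 + 42·4 + 2·12 + 21·11 + 30·4 = $563.
Optimal plan:
  A->Hilo: 42 × $4 = $168
  A->Quincy: 6 × $12 = $72
  B->Lodi: 4 × $2 = $8
  B->Quincy: 17 × $11 = $187
  C->Quincy: 30 × $4 = $120
Optimal cost = $555.
Saving = 563 − 555 = $8.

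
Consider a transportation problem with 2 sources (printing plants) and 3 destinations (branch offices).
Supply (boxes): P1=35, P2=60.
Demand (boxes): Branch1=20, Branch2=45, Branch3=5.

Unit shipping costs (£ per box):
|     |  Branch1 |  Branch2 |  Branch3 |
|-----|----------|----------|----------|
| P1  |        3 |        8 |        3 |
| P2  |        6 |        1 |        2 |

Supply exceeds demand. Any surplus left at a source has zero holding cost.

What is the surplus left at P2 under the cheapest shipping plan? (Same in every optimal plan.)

10

An optimal plan:
  P1→Branch1: 20 × £3 = £60
  P2→Branch2: 45 × £1 = £45
  P2→Branch3: 5 × £2 = £10
Total cost = £115.
P2 ships 50 of its 60, leaving 10.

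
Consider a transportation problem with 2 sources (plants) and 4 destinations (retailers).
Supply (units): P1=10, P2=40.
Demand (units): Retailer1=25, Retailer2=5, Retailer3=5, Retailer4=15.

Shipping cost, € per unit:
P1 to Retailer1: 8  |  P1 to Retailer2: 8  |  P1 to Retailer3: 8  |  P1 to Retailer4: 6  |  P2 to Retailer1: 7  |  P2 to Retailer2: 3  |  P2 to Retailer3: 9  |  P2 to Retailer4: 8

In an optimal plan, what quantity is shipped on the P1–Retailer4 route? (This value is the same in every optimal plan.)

Solving gives:
  P1–Retailer4: 10 units
  P2–Retailer1: 25 units
  P2–Retailer2: 5 units
  P2–Retailer3: 5 units
  P2–Retailer4: 5 units
Total cost = €335.
So P1→Retailer4 carries 10 units.

10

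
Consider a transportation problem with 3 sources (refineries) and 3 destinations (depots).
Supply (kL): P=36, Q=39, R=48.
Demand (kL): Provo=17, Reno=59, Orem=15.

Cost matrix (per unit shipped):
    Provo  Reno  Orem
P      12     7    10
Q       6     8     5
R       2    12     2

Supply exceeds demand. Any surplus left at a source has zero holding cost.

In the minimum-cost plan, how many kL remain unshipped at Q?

16

Minimum-cost shipments:
  P–Reno: 36 kL
  Q–Reno: 23 kL
  R–Provo: 17 kL
  R–Orem: 15 kL
Total cost = 500.
Q ships 23 of its 39, leaving 16.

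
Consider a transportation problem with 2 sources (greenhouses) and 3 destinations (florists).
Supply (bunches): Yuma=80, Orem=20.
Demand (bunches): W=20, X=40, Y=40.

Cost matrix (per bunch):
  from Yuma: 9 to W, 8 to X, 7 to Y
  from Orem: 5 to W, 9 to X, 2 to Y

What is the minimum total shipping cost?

680

A cheapest plan:
  Yuma->W: 20 × 9 = 180
  Yuma->X: 40 × 8 = 320
  Yuma->Y: 20 × 7 = 140
  Orem->Y: 20 × 2 = 40
Total = 180 + 320 + 140 + 40 = 680.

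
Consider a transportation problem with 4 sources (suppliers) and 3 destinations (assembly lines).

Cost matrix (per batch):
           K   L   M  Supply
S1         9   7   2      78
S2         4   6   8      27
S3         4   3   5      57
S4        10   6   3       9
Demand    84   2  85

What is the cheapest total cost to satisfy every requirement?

525

One minimum-cost allocation:
  S1->M: 78 × 2 = 156
  S2->K: 27 × 4 = 108
  S3->K: 57 × 4 = 228
  S4->L: 2 × 6 = 12
  S4->M: 7 × 3 = 21
Total = 156 + 108 + 228 + 12 + 21 = 525.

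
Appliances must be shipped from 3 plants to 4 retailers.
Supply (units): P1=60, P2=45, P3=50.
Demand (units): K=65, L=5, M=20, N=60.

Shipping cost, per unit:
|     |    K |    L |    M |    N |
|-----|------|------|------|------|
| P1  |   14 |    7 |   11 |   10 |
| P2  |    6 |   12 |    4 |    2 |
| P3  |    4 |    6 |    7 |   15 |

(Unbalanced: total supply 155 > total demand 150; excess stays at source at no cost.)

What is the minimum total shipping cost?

An optimal shipping plan:
  P1->L: 5 × 7 = 35
  P1->M: 20 × 11 = 220
  P1->N: 30 × 10 = 300
  P2->K: 15 × 6 = 90
  P2->N: 30 × 2 = 60
  P3->K: 50 × 4 = 200
Total = 35 + 220 + 300 + 90 + 60 + 200 = 905.

905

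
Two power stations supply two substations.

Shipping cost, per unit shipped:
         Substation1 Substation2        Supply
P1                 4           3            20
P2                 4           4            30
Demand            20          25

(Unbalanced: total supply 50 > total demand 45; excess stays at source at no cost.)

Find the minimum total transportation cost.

An optimal shipping plan:
  P1→Substation2: 20 × 3 = 60
  P2→Substation1: 20 × 4 = 80
  P2→Substation2: 5 × 4 = 20
Total = 60 + 80 + 20 = 160.

160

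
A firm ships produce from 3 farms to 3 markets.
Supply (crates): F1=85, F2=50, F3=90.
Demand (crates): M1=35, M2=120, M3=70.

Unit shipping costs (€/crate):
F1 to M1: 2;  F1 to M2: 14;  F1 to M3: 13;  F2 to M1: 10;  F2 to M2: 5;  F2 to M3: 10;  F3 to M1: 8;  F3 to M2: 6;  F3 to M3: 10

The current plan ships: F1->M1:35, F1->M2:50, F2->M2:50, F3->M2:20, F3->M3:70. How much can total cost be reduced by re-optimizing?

250

Current plan cost = 35·2 + 50·14 + 50·5 + 20·6 + 70·10 = €1840.
Optimal plan:
  F1->M1: 35 crates
  F1->M3: 50 crates
  F2->M2: 50 crates
  F3->M2: 70 crates
  F3->M3: 20 crates
Optimal cost = €1590.
Saving = 1840 − 1590 = €250.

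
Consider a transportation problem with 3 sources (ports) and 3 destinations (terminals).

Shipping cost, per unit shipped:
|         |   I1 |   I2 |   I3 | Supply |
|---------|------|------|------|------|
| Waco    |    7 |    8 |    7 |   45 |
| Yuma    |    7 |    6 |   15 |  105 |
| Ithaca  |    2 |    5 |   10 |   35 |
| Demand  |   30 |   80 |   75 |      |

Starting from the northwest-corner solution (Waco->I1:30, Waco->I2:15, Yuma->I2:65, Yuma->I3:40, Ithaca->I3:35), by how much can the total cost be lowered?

390

Current plan cost = 30·7 + 15·8 + 65·6 + 40·15 + 35·10 = 1670.
Optimal plan:
  Waco->I3: 45 × 7 = 315
  Yuma->I1: 25 × 7 = 175
  Yuma->I2: 80 × 6 = 480
  Ithaca->I1: 5 × 2 = 10
  Ithaca->I3: 30 × 10 = 300
Optimal cost = 1280.
Saving = 1670 − 1280 = 390.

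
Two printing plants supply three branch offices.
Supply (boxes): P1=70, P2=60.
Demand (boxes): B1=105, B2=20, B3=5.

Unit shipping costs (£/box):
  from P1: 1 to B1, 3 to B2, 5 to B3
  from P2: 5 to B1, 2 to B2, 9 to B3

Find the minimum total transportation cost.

330

One minimum-cost allocation:
  P1–B1: 65 × £1 = £65
  P1–B3: 5 × £5 = £25
  P2–B1: 40 × £5 = £200
  P2–B2: 20 × £2 = £40
Total = 65 + 25 + 200 + 40 = £330.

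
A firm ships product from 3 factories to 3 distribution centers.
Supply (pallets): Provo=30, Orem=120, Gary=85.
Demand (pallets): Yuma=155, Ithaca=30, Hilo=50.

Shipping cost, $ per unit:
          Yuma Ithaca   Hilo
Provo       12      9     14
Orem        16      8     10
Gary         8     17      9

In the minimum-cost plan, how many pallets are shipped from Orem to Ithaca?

30

Solving gives:
  Provo–Yuma: 30 × $12 = $360
  Orem–Yuma: 40 × $16 = $640
  Orem–Ithaca: 30 × $8 = $240
  Orem–Hilo: 50 × $10 = $500
  Gary–Yuma: 85 × $8 = $680
Total cost = $2420.
So Orem→Ithaca carries 30 pallets.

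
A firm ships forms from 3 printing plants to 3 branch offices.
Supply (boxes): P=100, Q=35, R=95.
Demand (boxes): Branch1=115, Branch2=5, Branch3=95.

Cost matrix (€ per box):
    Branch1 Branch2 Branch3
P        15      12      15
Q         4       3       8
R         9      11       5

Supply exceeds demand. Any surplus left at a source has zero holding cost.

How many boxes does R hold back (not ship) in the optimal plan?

0

Minimum-cost shipments:
  P–Branch1: 80 × €15 = €1200
  P–Branch2: 5 × €12 = €60
  Q–Branch1: 35 × €4 = €140
  R–Branch3: 95 × €5 = €475
Total cost = €1875.
R ships 95 of its 95, leaving 0.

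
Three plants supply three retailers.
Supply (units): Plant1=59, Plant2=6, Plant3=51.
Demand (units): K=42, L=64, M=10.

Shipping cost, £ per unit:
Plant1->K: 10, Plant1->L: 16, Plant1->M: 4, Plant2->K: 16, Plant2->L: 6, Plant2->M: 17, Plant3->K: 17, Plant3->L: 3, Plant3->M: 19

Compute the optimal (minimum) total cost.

761

An optimal shipping plan:
  Plant1→K: 42 × £10 = £420
  Plant1→L: 7 × £16 = £112
  Plant1→M: 10 × £4 = £40
  Plant2→L: 6 × £6 = £36
  Plant3→L: 51 × £3 = £153
Total = 420 + 112 + 40 + 36 + 153 = £761.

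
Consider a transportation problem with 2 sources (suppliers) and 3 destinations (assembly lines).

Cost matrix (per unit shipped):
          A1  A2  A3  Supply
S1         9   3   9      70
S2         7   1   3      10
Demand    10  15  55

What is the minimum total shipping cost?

Optimal allocation:
  S1–A1: 10 × 9 = 90
  S1–A2: 15 × 3 = 45
  S1–A3: 45 × 9 = 405
  S2–A3: 10 × 3 = 30
Total = 90 + 45 + 405 + 30 = 570.

570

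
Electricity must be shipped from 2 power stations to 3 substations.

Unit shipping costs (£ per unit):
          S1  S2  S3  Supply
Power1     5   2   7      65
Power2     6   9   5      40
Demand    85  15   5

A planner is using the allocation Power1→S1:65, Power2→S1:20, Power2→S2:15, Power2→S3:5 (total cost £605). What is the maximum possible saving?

90

Current plan cost = 65·5 + 20·6 + 15·9 + 5·5 = £605.
Optimal plan:
  Power1->S1: 50 MWh
  Power1->S2: 15 MWh
  Power2->S1: 35 MWh
  Power2->S3: 5 MWh
Optimal cost = £515.
Saving = 605 − 515 = £90.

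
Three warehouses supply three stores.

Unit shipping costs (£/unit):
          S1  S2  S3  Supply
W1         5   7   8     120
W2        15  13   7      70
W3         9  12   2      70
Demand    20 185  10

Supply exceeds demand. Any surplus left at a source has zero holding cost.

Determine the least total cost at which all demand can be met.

A cheapest plan:
  W1→S2: 120 × £7 = £840
  W2→S2: 25 × £13 = £325
  W3→S1: 20 × £9 = £180
  W3→S2: 40 × £12 = £480
  W3→S3: 10 × £2 = £20
Total = 840 + 325 + 180 + 480 + 20 = £1845.

1845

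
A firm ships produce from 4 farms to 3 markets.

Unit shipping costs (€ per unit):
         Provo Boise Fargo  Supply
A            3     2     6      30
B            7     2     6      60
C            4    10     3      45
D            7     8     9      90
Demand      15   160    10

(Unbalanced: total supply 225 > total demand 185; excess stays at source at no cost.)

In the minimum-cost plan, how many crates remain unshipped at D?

An optimal plan:
  A→Boise: 30 × €2 = €60
  B→Boise: 60 × €2 = €120
  C→Provo: 15 × €4 = €60
  C→Fargo: 10 × €3 = €30
  D→Boise: 70 × €8 = €560
Total cost = €830.
D ships 70 of its 90, leaving 20.

20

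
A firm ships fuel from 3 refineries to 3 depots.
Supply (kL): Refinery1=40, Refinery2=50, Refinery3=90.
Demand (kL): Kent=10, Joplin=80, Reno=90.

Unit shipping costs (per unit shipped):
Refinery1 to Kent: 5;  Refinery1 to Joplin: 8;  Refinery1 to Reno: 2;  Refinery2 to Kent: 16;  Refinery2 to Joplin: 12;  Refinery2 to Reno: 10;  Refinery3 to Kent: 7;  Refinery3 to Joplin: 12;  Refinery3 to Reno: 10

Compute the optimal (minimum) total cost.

An optimal shipping plan:
  Refinery1–Reno: 40 × 2 = 80
  Refinery2–Reno: 50 × 10 = 500
  Refinery3–Kent: 10 × 7 = 70
  Refinery3–Joplin: 80 × 12 = 960
Total = 80 + 500 + 70 + 960 = 1610.
(Supply check: Refinery1 ships 40; Refinery2 ships 50; Refinery3 ships 90.)

1610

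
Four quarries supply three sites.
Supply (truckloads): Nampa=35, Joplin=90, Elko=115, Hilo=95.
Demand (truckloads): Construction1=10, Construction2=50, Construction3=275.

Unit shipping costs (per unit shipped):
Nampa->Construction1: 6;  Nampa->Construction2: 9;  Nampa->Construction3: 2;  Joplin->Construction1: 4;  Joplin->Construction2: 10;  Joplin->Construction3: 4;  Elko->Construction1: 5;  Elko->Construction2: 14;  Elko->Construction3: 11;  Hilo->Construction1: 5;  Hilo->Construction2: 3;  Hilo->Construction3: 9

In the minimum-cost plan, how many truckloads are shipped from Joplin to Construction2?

The minimum-cost plan:
  Nampa to Construction3: 35 × 2 = 70
  Joplin to Construction3: 90 × 4 = 360
  Elko to Construction1: 10 × 5 = 50
  Elko to Construction3: 105 × 11 = 1155
  Hilo to Construction2: 50 × 3 = 150
  Hilo to Construction3: 45 × 9 = 405
Total cost = 2190.
The route Joplin→Construction2 is not used.

0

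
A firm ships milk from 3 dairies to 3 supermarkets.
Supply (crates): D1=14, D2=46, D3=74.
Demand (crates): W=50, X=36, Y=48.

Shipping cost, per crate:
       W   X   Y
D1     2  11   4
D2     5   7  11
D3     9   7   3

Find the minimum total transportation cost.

A cheapest plan:
  D1->W: 14 × 2 = 28
  D2->W: 36 × 5 = 180
  D2->X: 10 × 7 = 70
  D3->X: 26 × 7 = 182
  D3->Y: 48 × 3 = 144
Total = 28 + 180 + 70 + 182 + 144 = 604.
(Supply check: D1 ships 14; D2 ships 46; D3 ships 74.)

604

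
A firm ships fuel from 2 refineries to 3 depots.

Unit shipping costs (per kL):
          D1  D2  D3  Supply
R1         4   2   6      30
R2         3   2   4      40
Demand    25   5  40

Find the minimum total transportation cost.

A cheapest plan:
  R1 to D1: 25 × 4 = 100
  R1 to D2: 5 × 2 = 10
  R2 to D3: 40 × 4 = 160
Total = 100 + 10 + 160 = 270.

270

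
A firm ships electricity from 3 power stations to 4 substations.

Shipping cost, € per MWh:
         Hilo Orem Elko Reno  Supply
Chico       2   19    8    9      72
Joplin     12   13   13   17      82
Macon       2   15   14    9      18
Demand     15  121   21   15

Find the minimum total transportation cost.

2068

A cheapest plan:
  Chico to Hilo: 15 × €2 = €30
  Chico to Orem: 21 × €19 = €399
  Chico to Elko: 21 × €8 = €168
  Chico to Reno: 15 × €9 = €135
  Joplin to Orem: 82 × €13 = €1066
  Macon to Orem: 18 × €15 = €270
Total = 30 + 399 + 168 + 135 + 1066 + 270 = €2068.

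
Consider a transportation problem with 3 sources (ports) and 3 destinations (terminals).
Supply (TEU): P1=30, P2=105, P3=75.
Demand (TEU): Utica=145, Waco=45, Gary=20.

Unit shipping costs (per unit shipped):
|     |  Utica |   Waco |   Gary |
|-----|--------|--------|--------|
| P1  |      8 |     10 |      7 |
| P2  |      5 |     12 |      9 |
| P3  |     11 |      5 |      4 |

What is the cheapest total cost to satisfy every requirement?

1180

An optimal shipping plan:
  P1 to Utica: 30 × 8 = 240
  P2 to Utica: 105 × 5 = 525
  P3 to Utica: 10 × 11 = 110
  P3 to Waco: 45 × 5 = 225
  P3 to Gary: 20 × 4 = 80
Total = 240 + 525 + 110 + 225 + 80 = 1180.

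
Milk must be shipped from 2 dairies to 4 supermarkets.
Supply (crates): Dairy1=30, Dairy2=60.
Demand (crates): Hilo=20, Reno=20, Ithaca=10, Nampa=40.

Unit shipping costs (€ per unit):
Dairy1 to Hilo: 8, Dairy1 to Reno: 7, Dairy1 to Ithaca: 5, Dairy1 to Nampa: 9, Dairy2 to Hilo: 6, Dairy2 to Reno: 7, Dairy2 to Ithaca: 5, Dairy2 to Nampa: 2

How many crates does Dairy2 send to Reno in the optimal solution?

0

Solving gives:
  Dairy1–Reno: 20 crates
  Dairy1–Ithaca: 10 crates
  Dairy2–Hilo: 20 crates
  Dairy2–Nampa: 40 crates
Total cost = €390.
The route Dairy2→Reno is not used.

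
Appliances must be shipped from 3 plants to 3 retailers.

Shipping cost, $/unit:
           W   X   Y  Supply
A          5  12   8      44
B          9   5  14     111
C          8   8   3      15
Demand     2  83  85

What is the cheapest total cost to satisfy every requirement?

1194

Optimal allocation:
  A→Y: 44 units
  B→W: 2 units
  B→X: 83 units
  B→Y: 26 units
  C→Y: 15 units
Total cost = $1194.
(Supply check: A ships 44; B ships 111; C ships 15.)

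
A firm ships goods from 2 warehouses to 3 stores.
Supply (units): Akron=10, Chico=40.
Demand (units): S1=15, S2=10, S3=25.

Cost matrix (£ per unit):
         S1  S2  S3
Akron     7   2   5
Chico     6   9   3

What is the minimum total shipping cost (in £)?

185

Optimal allocation:
  Akron→S2: 10 × £2 = £20
  Chico→S1: 15 × £6 = £90
  Chico→S3: 25 × £3 = £75
Total = 20 + 90 + 75 = £185.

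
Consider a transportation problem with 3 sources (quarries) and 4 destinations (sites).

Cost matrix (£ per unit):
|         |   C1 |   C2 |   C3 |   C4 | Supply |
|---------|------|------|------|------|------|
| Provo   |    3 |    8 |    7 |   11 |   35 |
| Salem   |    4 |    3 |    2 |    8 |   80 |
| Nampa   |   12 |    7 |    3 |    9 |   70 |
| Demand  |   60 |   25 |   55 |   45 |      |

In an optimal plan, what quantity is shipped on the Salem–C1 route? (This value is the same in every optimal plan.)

Optimal shipments:
  Provo->C1: 35 × £3 = £105
  Salem->C1: 25 × £4 = £100
  Salem->C2: 25 × £3 = £75
  Salem->C4: 30 × £8 = £240
  Nampa->C3: 55 × £3 = £165
  Nampa->C4: 15 × £9 = £135
Total cost = £820.
So Salem→C1 carries 25 truckloads.

25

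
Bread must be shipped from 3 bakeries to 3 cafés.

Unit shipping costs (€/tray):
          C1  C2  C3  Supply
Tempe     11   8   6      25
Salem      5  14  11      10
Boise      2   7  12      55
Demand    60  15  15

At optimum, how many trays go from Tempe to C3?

The minimum-cost plan:
  Tempe→C2: 10 × €8 = €80
  Tempe→C3: 15 × €6 = €90
  Salem→C1: 10 × €5 = €50
  Boise→C1: 50 × €2 = €100
  Boise→C2: 5 × €7 = €35
Total cost = €355.
So Tempe→C3 carries 15 trays.

15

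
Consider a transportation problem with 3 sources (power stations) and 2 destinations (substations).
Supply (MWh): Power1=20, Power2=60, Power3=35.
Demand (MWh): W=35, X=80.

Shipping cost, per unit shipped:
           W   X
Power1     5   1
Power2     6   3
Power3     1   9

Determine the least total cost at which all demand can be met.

An optimal shipping plan:
  Power1->X: 20 × 1 = 20
  Power2->X: 60 × 3 = 180
  Power3->W: 35 × 1 = 35
Total = 20 + 180 + 35 = 235.
(Supply check: Power1 ships 20; Power2 ships 60; Power3 ships 35.)

235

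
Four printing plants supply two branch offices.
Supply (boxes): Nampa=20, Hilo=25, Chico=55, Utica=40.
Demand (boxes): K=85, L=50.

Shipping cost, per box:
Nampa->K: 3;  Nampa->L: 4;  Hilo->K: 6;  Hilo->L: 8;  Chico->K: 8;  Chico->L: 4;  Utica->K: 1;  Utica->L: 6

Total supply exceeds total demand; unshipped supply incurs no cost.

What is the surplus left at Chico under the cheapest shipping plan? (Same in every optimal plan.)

5

Minimum-cost shipments:
  Nampa–K: 20 boxes
  Hilo–K: 25 boxes
  Chico–L: 50 boxes
  Utica–K: 40 boxes
Total cost = 450.
Chico ships 50 of its 55, leaving 5.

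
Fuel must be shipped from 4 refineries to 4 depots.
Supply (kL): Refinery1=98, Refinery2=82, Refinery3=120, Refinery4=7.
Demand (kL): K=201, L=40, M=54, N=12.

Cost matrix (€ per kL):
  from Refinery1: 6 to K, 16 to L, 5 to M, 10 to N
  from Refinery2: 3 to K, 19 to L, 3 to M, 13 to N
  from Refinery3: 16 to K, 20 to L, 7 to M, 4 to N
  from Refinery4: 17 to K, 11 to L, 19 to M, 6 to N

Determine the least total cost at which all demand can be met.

2333

A cheapest plan:
  Refinery1–K: 98 kL
  Refinery2–K: 82 kL
  Refinery3–K: 21 kL
  Refinery3–L: 33 kL
  Refinery3–M: 54 kL
  Refinery3–N: 12 kL
  Refinery4–L: 7 kL
Total cost = €2333.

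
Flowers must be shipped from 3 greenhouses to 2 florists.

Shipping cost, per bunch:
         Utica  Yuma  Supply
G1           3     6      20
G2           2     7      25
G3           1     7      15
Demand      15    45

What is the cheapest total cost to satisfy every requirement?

310

An optimal shipping plan:
  G1–Yuma: 20 bunches
  G2–Yuma: 25 bunches
  G3–Utica: 15 bunches
Total cost = 310.
(Supply check: G1 ships 20; G2 ships 25; G3 ships 15.)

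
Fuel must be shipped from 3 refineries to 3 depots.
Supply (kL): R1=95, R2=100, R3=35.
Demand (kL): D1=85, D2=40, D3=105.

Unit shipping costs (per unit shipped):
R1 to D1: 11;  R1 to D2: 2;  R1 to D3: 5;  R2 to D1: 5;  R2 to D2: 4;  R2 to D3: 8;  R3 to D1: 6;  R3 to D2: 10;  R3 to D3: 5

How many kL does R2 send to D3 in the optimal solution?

Solving gives:
  R1 to D2: 25 × 2 = 50
  R1 to D3: 70 × 5 = 350
  R2 to D1: 85 × 5 = 425
  R2 to D2: 15 × 4 = 60
  R3 to D3: 35 × 5 = 175
Total cost = 1060.
The route R2→D3 is not used.

0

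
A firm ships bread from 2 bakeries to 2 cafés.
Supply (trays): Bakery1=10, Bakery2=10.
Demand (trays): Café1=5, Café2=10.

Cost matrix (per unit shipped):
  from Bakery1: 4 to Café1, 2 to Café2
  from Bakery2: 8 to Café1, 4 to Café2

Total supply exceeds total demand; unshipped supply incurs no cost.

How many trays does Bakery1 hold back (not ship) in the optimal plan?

An optimal plan:
  Bakery1–Café1: 5 × 4 = 20
  Bakery1–Café2: 5 × 2 = 10
  Bakery2–Café2: 5 × 4 = 20
Total cost = 50.
Bakery1 ships 10 of its 10, leaving 0.

0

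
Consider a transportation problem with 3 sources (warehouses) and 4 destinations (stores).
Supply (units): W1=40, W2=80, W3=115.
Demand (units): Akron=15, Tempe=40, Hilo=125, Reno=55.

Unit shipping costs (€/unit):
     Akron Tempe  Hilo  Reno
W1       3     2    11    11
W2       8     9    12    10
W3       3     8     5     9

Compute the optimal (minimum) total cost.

1445

One minimum-cost allocation:
  W1–Tempe: 40 × €2 = €80
  W2–Akron: 15 × €8 = €120
  W2–Hilo: 10 × €12 = €120
  W2–Reno: 55 × €10 = €550
  W3–Hilo: 115 × €5 = €575
Total = 80 + 120 + 120 + 550 + 575 = €1445.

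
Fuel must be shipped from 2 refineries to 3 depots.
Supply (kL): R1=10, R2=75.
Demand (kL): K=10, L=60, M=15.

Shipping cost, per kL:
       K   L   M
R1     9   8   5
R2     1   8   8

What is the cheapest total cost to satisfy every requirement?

580

A cheapest plan:
  R1->M: 10 × 5 = 50
  R2->K: 10 × 1 = 10
  R2->L: 60 × 8 = 480
  R2->M: 5 × 8 = 40
Total = 50 + 10 + 480 + 40 = 580.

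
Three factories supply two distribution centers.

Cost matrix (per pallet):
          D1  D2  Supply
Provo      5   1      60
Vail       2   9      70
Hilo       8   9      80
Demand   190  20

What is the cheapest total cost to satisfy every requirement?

1000

A cheapest plan:
  Provo→D1: 40 × 5 = 200
  Provo→D2: 20 × 1 = 20
  Vail→D1: 70 × 2 = 140
  Hilo→D1: 80 × 8 = 640
Total = 200 + 20 + 140 + 640 = 1000.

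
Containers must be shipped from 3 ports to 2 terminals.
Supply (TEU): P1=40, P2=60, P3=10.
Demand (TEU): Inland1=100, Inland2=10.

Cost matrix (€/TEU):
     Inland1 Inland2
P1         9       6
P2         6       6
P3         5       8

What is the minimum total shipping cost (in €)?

740

An optimal shipping plan:
  P1→Inland1: 30 × €9 = €270
  P1→Inland2: 10 × €6 = €60
  P2→Inland1: 60 × €6 = €360
  P3→Inland1: 10 × €5 = €50
Total = 270 + 60 + 360 + 50 = €740.
(Supply check: P1 ships 40; P2 ships 60; P3 ships 10.)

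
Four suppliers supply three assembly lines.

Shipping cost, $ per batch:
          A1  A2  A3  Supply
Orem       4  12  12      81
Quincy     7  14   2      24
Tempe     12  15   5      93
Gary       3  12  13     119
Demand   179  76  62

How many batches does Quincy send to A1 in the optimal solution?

0

Optimal shipments:
  Orem→A1: 60 × $4 = $240
  Orem→A2: 21 × $12 = $252
  Quincy→A3: 24 × $2 = $48
  Tempe→A2: 55 × $15 = $825
  Tempe→A3: 38 × $5 = $190
  Gary→A1: 119 × $3 = $357
Total cost = $1912.
The route Quincy→A1 is not used.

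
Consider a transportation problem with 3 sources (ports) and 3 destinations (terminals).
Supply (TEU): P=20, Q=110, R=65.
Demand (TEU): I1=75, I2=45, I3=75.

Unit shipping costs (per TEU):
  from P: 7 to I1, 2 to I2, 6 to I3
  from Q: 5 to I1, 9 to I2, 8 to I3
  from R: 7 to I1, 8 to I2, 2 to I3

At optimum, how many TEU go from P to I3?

The minimum-cost plan:
  P->I2: 20 × 2 = 40
  Q->I1: 75 × 5 = 375
  Q->I2: 25 × 9 = 225
  Q->I3: 10 × 8 = 80
  R->I3: 65 × 2 = 130
Total cost = 850.
The route P→I3 is not used.

0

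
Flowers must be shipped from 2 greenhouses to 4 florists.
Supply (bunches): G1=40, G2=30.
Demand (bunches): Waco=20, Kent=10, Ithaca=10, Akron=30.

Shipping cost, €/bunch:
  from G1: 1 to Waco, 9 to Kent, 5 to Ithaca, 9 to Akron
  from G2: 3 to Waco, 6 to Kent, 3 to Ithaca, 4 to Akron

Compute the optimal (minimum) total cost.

280

Optimal allocation:
  G1->Waco: 20 × €1 = €20
  G1->Kent: 10 × €9 = €90
  G1->Ithaca: 10 × €5 = €50
  G2->Akron: 30 × €4 = €120
Total = 20 + 90 + 50 + 120 = €280.
(Supply check: G1 ships 40; G2 ships 30.)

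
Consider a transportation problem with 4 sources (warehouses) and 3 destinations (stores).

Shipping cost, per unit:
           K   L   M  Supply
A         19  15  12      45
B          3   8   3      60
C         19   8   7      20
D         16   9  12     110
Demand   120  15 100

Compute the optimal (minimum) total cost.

2375

A cheapest plan:
  A->M: 45 units
  B->K: 60 units
  C->M: 20 units
  D->K: 60 units
  D->L: 15 units
  D->M: 35 units
Total cost = 2375.
(Supply check: A ships 45; B ships 60; C ships 20; D ships 110.)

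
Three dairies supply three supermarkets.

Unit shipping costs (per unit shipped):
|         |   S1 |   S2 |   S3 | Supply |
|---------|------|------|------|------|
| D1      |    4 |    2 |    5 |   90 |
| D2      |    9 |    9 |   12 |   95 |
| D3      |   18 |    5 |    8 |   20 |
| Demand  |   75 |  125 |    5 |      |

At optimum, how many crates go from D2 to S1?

Solving gives:
  D1→S2: 85 × 2 = 170
  D1→S3: 5 × 5 = 25
  D2→S1: 75 × 9 = 675
  D2→S2: 20 × 9 = 180
  D3→S2: 20 × 5 = 100
Total cost = 1150.
So D2→S1 carries 75 crates.

75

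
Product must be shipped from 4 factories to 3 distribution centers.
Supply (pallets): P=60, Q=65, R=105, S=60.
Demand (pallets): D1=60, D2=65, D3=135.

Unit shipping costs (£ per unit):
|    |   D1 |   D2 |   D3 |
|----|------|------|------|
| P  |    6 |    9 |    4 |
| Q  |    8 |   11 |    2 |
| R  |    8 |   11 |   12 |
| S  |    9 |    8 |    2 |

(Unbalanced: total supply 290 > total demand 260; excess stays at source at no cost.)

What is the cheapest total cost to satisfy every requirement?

A cheapest plan:
  P–D2: 50 × £9 = £450
  P–D3: 10 × £4 = £40
  Q–D3: 65 × £2 = £130
  R–D1: 60 × £8 = £480
  R–D2: 15 × £11 = £165
  S–D3: 60 × £2 = £120
Total = 450 + 40 + 130 + 480 + 165 + 120 = £1385.

1385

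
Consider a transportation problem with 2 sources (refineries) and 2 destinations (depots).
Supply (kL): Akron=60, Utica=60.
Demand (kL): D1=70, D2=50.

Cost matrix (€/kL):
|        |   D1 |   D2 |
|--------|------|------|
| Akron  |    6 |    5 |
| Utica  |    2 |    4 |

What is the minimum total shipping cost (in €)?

Optimal allocation:
  Akron to D1: 10 × €6 = €60
  Akron to D2: 50 × €5 = €250
  Utica to D1: 60 × €2 = €120
Total = 60 + 250 + 120 = €430.
(Supply check: Akron ships 60; Utica ships 60.)

430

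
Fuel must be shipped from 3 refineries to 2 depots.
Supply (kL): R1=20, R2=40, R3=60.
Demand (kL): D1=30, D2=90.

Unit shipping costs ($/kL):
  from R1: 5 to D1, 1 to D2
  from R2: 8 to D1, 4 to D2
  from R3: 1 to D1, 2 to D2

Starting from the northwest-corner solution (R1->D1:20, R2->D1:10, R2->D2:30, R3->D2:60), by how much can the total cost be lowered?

150

Current plan cost = 20·5 + 10·8 + 30·4 + 60·2 = $420.
Optimal plan:
  R1->D2: 20 × $1 = $20
  R2->D2: 40 × $4 = $160
  R3->D1: 30 × $1 = $30
  R3->D2: 30 × $2 = $60
Optimal cost = $270.
Saving = 420 − 270 = $150.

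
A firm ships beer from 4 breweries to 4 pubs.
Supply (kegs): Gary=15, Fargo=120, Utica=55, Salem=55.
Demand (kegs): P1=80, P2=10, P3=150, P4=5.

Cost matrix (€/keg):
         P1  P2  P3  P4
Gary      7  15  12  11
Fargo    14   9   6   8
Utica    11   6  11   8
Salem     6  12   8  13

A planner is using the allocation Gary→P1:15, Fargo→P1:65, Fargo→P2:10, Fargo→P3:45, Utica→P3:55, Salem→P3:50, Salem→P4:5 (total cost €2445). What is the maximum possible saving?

750

Current plan cost = 15·7 + 65·14 + 10·9 + 45·6 + 55·11 + 50·8 + 5·13 = €2445.
Optimal plan:
  Gary–P1: 15 kegs
  Fargo–P3: 120 kegs
  Utica–P1: 10 kegs
  Utica–P2: 10 kegs
  Utica–P3: 30 kegs
  Utica–P4: 5 kegs
  Salem–P1: 55 kegs
Optimal cost = €1695.
Saving = 2445 − 1695 = €750.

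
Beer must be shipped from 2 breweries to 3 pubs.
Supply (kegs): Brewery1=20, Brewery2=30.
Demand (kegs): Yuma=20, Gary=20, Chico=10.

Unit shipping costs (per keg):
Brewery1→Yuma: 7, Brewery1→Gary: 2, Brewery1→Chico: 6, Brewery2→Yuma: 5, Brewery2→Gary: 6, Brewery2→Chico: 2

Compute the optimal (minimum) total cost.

160

An optimal shipping plan:
  Brewery1->Gary: 20 kegs
  Brewery2->Yuma: 20 kegs
  Brewery2->Chico: 10 kegs
Total cost = 160.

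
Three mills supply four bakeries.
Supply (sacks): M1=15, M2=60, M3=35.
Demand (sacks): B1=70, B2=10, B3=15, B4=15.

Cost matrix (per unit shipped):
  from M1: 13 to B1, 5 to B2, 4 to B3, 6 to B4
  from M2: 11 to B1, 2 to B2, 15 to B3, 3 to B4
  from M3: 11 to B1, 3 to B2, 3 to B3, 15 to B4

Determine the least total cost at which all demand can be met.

895

Optimal allocation:
  M1 to B3: 15 × 4 = 60
  M2 to B1: 35 × 11 = 385
  M2 to B2: 10 × 2 = 20
  M2 to B4: 15 × 3 = 45
  M3 to B1: 35 × 11 = 385
Total = 60 + 385 + 20 + 45 + 385 = 895.
(Supply check: M1 ships 15; M2 ships 60; M3 ships 35.)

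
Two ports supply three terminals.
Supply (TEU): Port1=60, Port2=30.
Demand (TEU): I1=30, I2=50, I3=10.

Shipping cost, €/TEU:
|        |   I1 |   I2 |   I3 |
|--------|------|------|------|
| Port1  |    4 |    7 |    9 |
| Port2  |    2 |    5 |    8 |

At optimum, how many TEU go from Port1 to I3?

10

Optimal shipments:
  Port1->I1: 30 × €4 = €120
  Port1->I2: 20 × €7 = €140
  Port1->I3: 10 × €9 = €90
  Port2->I2: 30 × €5 = €150
Total cost = €500.
So Port1→I3 carries 10 TEU.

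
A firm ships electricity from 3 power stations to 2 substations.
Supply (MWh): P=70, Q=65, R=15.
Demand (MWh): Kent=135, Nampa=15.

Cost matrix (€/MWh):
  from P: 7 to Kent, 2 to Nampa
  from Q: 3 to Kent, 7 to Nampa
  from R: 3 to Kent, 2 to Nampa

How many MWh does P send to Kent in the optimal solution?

Optimal shipments:
  P–Kent: 55 × €7 = €385
  P–Nampa: 15 × €2 = €30
  Q–Kent: 65 × €3 = €195
  R–Kent: 15 × €3 = €45
Total cost = €655.
So P→Kent carries 55 MWh.

55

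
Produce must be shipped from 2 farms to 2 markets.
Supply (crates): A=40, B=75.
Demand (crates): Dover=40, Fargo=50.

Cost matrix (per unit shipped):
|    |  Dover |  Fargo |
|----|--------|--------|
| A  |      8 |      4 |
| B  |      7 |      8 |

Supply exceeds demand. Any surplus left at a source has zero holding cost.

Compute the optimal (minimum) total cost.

Optimal allocation:
  A->Fargo: 40 × 4 = 160
  B->Dover: 40 × 7 = 280
  B->Fargo: 10 × 8 = 80
Total = 160 + 280 + 80 = 520.
(Supply check: A ships 40; B ships 50.)

520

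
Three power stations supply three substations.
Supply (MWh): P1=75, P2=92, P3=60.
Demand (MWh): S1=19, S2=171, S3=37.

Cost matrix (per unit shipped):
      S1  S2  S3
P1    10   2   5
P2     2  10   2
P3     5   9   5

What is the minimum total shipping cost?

1162

One minimum-cost allocation:
  P1→S2: 75 × 2 = 150
  P2→S1: 19 × 2 = 38
  P2→S2: 36 × 10 = 360
  P2→S3: 37 × 2 = 74
  P3→S2: 60 × 9 = 540
Total = 150 + 38 + 360 + 74 + 540 = 1162.
(Supply check: P1 ships 75; P2 ships 92; P3 ships 60.)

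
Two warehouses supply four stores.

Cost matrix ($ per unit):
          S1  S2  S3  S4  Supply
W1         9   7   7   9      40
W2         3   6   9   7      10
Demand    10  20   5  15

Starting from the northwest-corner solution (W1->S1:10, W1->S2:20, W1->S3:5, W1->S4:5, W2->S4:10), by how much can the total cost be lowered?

40

Current plan cost = 10·9 + 20·7 + 5·7 + 5·9 + 10·7 = $380.
Optimal plan:
  W1->S2: 20 × $7 = $140
  W1->S3: 5 × $7 = $35
  W1->S4: 15 × $9 = $135
  W2->S1: 10 × $3 = $30
Optimal cost = $340.
Saving = 380 − 340 = $40.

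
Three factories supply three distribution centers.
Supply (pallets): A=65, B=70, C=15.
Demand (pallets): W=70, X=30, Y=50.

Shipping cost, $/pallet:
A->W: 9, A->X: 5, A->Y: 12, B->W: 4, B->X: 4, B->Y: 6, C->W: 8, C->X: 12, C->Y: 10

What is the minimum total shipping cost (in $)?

965

A cheapest plan:
  A to W: 35 × $9 = $315
  A to X: 30 × $5 = $150
  B to W: 20 × $4 = $80
  B to Y: 50 × $6 = $300
  C to W: 15 × $8 = $120
Total = 315 + 150 + 80 + 300 + 120 = $965.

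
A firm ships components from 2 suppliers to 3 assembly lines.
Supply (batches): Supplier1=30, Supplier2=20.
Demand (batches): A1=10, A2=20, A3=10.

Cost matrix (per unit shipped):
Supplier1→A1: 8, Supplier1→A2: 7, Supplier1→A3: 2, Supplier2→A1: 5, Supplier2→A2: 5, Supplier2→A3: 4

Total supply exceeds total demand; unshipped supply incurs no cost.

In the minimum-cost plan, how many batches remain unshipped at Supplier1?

Minimum-cost shipments:
  Supplier1 to A2: 10 × 7 = 70
  Supplier1 to A3: 10 × 2 = 20
  Supplier2 to A1: 10 × 5 = 50
  Supplier2 to A2: 10 × 5 = 50
Total cost = 190.
Supplier1 ships 20 of its 30, leaving 10.

10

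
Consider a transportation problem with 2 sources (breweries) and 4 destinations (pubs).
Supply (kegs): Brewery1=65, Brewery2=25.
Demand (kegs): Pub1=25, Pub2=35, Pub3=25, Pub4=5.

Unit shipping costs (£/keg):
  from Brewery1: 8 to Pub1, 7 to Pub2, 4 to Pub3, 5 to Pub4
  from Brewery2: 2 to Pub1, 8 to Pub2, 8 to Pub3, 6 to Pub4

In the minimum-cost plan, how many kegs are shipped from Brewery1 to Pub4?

Optimal shipments:
  Brewery1 to Pub2: 35 kegs
  Brewery1 to Pub3: 25 kegs
  Brewery1 to Pub4: 5 kegs
  Brewery2 to Pub1: 25 kegs
Total cost = £420.
So Brewery1→Pub4 carries 5 kegs.

5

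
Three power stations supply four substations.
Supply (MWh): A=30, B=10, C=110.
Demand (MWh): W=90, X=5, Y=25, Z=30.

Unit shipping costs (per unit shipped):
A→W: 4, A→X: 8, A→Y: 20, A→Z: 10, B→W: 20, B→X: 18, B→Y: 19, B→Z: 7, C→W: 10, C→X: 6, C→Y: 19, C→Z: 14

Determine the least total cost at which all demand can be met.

1575

An optimal shipping plan:
  A→W: 30 × 4 = 120
  B→Z: 10 × 7 = 70
  C→W: 60 × 10 = 600
  C→X: 5 × 6 = 30
  C→Y: 25 × 19 = 475
  C→Z: 20 × 14 = 280
Total = 120 + 70 + 600 + 30 + 475 + 280 = 1575.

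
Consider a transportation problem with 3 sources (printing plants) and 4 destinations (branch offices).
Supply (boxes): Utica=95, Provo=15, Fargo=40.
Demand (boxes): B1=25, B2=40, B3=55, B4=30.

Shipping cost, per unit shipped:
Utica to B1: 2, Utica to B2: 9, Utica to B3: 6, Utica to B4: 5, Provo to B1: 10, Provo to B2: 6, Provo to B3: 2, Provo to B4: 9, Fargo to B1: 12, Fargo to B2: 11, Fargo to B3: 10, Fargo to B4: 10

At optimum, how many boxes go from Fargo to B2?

40

The minimum-cost plan:
  Utica→B1: 25 × 2 = 50
  Utica→B3: 40 × 6 = 240
  Utica→B4: 30 × 5 = 150
  Provo→B3: 15 × 2 = 30
  Fargo→B2: 40 × 11 = 440
Total cost = 910.
So Fargo→B2 carries 40 boxes.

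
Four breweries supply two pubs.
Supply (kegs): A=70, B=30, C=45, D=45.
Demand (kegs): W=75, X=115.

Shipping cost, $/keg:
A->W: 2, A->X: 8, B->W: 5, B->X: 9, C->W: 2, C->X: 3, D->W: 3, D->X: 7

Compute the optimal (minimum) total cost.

A cheapest plan:
  A to W: 70 × $2 = $140
  B to W: 5 × $5 = $25
  B to X: 25 × $9 = $225
  C to X: 45 × $3 = $135
  D to X: 45 × $7 = $315
Total = 140 + 25 + 225 + 135 + 315 = $840.
(Supply check: A ships 70; B ships 30; C ships 45; D ships 45.)

840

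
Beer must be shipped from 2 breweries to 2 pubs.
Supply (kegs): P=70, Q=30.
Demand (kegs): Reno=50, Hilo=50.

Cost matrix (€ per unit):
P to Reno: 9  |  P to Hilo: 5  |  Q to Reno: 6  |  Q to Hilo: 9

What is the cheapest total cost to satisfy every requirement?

610

A cheapest plan:
  P–Reno: 20 kegs
  P–Hilo: 50 kegs
  Q–Reno: 30 kegs
Total cost = €610.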